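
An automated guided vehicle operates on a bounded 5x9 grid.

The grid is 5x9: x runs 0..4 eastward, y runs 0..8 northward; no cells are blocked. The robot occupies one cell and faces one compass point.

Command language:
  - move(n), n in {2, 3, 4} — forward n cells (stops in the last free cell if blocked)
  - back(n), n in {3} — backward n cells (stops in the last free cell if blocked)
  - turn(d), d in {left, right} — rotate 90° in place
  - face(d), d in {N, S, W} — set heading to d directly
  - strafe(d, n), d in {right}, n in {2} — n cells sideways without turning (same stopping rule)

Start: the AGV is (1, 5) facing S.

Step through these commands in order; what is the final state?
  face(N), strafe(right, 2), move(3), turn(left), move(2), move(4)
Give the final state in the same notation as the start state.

(0, 8) facing W

start: (1, 5) facing S
step 1 (face(N)): (1, 5) facing N
step 2 (strafe(right, 2)): (3, 5) facing N
step 3 (move(3)): (3, 8) facing N
step 4 (turn(left)): (3, 8) facing W
step 5 (move(2)): (1, 8) facing W
step 6 (move(4)): (0, 8) facing W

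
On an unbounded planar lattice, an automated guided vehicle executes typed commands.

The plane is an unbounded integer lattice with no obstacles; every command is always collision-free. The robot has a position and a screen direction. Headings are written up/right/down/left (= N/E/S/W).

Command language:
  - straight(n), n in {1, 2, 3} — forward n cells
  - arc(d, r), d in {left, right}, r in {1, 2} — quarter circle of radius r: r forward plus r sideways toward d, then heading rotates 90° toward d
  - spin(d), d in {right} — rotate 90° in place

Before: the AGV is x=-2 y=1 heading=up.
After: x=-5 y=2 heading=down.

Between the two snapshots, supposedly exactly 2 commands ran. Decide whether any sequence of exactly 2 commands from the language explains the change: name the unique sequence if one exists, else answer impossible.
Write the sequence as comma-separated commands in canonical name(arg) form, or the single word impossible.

key: cell and facing (now S) both changed — the 2 commands mix motion and turning
start: x=-2 y=1 heading=up
[1] after arc(left, 2): x=-4 y=3 heading=left
[2] after arc(left, 1): x=-5 y=2 heading=down
no rival 2-sequence matches.

arc(left, 2), arc(left, 1)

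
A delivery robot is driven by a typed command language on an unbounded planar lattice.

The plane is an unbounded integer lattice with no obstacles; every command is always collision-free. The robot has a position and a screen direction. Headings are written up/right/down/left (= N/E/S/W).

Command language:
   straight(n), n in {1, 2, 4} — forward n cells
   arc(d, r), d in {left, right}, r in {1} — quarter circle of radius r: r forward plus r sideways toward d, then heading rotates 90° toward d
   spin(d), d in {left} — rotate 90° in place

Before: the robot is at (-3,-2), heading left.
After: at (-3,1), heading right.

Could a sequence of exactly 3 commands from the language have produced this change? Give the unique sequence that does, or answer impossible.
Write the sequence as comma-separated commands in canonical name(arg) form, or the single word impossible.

key: position moved to (-3,1) AND the heading swung to E — translation plus rotation needed
begin: at (-3,-2), heading left
t=1 arc(right, 1) ⇒ at (-4,-1), heading up
t=2 straight(1) ⇒ at (-4,0), heading up
t=3 arc(right, 1) ⇒ at (-3,1), heading right
uniquely the one of 216 3-step routes that fits.

arc(right, 1), straight(1), arc(right, 1)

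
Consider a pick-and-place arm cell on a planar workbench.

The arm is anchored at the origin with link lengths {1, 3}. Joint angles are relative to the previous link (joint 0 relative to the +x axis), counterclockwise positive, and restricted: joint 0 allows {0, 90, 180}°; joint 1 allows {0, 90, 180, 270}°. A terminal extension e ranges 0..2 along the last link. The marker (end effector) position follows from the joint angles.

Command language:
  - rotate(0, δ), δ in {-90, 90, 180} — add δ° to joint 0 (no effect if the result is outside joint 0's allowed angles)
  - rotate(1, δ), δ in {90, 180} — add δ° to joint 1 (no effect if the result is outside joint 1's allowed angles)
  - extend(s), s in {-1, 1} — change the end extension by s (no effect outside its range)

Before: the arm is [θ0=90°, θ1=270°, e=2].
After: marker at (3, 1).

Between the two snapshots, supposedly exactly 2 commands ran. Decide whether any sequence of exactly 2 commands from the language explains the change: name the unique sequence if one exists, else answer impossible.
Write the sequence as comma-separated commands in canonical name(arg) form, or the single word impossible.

extend(-1), extend(-1)

start: [θ0=90°, θ1=270°, e=2]
1. extend(-1) → [θ0=90°, θ1=270°, e=1]
2. extend(-1) → [θ0=90°, θ1=270°, e=0]
all 49 alternatives checked — unique.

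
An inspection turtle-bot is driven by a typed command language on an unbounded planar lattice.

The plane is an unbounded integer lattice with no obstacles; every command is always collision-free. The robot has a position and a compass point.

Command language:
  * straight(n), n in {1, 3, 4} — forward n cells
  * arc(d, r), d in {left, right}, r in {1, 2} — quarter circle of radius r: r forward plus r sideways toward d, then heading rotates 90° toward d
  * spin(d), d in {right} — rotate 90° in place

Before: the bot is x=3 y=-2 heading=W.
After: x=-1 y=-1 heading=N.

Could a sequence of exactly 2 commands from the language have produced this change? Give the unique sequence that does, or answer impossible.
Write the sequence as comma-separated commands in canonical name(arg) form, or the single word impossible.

straight(3), arc(right, 1)

key: running arc(right, 1) before straight(3) would end elsewhere — order is forced
initial: x=3 y=-2 heading=W
1. straight(3) → x=0 y=-2 heading=W
2. arc(right, 1) → x=-1 y=-1 heading=N
uniquely the one of 64 2-step routes that fits.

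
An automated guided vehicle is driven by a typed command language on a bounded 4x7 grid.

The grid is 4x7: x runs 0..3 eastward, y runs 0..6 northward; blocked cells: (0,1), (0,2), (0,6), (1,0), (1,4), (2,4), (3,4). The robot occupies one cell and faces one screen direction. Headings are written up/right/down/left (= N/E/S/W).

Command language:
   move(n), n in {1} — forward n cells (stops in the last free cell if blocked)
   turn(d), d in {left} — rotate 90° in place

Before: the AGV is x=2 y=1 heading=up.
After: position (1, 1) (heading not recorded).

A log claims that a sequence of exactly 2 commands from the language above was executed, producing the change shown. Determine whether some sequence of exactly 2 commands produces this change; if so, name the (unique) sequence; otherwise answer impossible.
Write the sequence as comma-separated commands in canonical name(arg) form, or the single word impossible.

turn(left), move(1)

key: running move(1) before turn(left) would end elsewhere — order is forced
begin: x=2 y=1 heading=up
t=1 turn(left) ⇒ x=2 y=1 heading=left
t=2 move(1) ⇒ x=1 y=1 heading=left
all 4 alternatives checked — unique.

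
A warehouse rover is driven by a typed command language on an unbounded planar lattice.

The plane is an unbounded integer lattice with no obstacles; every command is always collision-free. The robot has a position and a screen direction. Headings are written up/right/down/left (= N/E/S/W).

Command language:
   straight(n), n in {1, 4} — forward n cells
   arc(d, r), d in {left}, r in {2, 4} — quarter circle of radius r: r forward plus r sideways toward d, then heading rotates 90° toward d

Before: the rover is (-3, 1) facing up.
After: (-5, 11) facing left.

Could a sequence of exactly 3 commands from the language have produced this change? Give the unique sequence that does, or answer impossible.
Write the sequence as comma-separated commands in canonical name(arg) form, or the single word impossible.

straight(4), straight(4), arc(left, 2)

key: order matters: swapping straight(4) and arc(left, 2) lands elsewhere
t0: (-3, 1) facing up
t=1 straight(4) ⇒ (-3, 5) facing up
t=2 straight(4) ⇒ (-3, 9) facing up
t=3 arc(left, 2) ⇒ (-5, 11) facing left
uniquely the one of 64 3-step routes that fits.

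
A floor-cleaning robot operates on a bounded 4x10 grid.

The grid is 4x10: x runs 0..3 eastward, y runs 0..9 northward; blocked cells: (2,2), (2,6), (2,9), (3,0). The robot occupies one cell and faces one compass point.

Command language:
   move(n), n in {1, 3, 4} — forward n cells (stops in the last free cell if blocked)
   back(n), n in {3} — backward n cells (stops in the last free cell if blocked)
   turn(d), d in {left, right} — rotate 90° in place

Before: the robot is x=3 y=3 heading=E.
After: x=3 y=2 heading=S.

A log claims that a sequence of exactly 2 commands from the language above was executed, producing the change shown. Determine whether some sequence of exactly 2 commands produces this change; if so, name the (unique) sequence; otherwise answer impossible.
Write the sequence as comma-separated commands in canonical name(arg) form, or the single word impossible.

turn(right), move(1)

key: order matters: swapping turn(right) and move(1) lands elsewhere
from: x=3 y=3 heading=E
t=1 turn(right) ⇒ x=3 y=3 heading=S
t=2 move(1) ⇒ x=3 y=2 heading=S
uniquely the one of 36 2-step routes that fits.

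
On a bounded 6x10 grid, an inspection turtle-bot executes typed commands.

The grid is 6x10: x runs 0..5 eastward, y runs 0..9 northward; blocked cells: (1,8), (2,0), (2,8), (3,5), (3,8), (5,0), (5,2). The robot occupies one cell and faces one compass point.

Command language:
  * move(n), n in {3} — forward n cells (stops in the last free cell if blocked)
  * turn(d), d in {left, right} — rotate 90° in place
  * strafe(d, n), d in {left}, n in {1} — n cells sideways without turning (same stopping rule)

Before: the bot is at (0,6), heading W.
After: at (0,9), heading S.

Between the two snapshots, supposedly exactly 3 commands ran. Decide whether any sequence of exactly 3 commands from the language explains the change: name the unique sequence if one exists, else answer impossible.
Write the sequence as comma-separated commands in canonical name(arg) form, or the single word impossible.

impossible

checked all 3-command options: none fits.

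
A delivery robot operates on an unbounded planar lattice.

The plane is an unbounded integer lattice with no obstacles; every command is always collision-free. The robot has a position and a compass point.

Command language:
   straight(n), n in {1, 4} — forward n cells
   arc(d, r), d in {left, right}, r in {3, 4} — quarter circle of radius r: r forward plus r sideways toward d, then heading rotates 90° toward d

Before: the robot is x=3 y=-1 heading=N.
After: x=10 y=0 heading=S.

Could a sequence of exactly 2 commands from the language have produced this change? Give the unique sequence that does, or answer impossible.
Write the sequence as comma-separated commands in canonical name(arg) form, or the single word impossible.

arc(right, 4), arc(right, 3)

key: running arc(right, 3) before arc(right, 4) would end elsewhere — order is forced
t0: x=3 y=-1 heading=N
1. arc(right, 4) → x=7 y=3 heading=E
2. arc(right, 3) → x=10 y=0 heading=S
no other 2-command option fits: unique.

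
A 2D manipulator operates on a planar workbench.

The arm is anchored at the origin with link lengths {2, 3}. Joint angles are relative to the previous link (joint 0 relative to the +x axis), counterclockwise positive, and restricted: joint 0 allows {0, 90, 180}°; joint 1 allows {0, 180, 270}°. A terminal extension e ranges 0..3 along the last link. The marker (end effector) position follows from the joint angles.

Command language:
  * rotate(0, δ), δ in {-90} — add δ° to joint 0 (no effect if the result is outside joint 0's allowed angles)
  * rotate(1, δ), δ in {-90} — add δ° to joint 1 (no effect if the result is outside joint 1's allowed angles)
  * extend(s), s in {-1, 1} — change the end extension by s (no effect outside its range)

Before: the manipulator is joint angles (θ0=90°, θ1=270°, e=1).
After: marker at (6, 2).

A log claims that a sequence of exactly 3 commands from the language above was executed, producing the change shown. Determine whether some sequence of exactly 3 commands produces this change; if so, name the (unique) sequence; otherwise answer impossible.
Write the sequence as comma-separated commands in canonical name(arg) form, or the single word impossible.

begin: joint angles (θ0=90°, θ1=270°, e=1)
[1] after extend(1): joint angles (θ0=90°, θ1=270°, e=2)
[2] after extend(1): joint angles (θ0=90°, θ1=270°, e=3)
[3] after extend(1): joint angles (θ0=90°, θ1=270°, e=3)
all 64 alternatives checked — unique.

extend(1), extend(1), extend(1)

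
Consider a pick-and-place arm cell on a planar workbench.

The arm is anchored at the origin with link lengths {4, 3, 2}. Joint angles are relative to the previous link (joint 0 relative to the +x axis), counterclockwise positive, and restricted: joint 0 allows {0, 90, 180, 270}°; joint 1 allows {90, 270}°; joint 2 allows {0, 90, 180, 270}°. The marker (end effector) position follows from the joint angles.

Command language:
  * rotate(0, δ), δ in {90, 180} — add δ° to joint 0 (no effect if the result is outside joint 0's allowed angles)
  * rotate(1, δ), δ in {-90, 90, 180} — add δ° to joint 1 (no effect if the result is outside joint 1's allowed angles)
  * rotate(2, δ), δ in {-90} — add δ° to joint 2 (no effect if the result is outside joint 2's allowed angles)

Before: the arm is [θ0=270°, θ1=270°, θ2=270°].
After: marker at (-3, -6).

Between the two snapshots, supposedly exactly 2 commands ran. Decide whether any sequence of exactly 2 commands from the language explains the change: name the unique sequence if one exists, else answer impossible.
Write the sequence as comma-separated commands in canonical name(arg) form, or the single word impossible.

start: [θ0=270°, θ1=270°, θ2=270°]
t=1 rotate(2, -90) ⇒ [θ0=270°, θ1=270°, θ2=180°]
t=2 rotate(2, -90) ⇒ [θ0=270°, θ1=270°, θ2=90°]
no rival 2-sequence matches.

rotate(2, -90), rotate(2, -90)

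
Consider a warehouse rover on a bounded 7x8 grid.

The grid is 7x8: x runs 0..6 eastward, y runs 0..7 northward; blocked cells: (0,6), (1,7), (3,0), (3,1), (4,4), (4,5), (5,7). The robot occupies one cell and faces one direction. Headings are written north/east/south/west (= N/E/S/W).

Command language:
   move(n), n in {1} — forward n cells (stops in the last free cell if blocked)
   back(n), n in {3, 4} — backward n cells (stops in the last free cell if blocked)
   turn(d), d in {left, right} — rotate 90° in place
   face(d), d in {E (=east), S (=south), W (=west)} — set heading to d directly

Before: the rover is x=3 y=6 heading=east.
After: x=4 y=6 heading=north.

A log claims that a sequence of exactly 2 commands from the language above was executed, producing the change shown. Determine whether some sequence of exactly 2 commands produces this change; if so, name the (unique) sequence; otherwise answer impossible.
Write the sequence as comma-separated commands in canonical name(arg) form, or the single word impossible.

move(1), turn(left)

key: running turn(left) before move(1) would end elsewhere — order is forced
from: x=3 y=6 heading=east
step 1 (move(1)): x=4 y=6 heading=east
step 2 (turn(left)): x=4 y=6 heading=north
uniquely the one of 64 2-step routes that fits.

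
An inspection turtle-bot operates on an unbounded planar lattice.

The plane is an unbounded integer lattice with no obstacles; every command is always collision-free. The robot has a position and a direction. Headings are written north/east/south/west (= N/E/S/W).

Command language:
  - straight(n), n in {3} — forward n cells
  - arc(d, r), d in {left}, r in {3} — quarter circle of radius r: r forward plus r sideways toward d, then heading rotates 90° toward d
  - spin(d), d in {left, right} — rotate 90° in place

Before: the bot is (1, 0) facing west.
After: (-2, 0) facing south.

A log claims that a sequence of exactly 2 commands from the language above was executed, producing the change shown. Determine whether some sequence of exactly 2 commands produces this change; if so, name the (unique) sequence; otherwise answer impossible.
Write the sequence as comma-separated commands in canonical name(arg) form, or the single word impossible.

straight(3), spin(left)

key: order matters: swapping straight(3) and spin(left) lands elsewhere
initial: (1, 0) facing west
step 1 (straight(3)): (-2, 0) facing west
step 2 (spin(left)): (-2, 0) facing south
no rival 2-sequence matches.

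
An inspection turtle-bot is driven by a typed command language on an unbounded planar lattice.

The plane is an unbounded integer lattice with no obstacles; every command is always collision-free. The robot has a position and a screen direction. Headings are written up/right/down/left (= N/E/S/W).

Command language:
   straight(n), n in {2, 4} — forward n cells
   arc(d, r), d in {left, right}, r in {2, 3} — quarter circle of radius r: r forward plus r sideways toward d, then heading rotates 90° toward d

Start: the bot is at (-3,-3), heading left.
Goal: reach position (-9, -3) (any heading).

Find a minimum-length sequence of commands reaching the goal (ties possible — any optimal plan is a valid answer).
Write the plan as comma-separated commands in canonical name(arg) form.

straight(4), straight(2)

t0: at (-3,-3), heading left
[1] after straight(4): at (-7,-3), heading left
[2] after straight(2): at (-9,-3), heading left
no 1-step plan works, so 2 is optimal.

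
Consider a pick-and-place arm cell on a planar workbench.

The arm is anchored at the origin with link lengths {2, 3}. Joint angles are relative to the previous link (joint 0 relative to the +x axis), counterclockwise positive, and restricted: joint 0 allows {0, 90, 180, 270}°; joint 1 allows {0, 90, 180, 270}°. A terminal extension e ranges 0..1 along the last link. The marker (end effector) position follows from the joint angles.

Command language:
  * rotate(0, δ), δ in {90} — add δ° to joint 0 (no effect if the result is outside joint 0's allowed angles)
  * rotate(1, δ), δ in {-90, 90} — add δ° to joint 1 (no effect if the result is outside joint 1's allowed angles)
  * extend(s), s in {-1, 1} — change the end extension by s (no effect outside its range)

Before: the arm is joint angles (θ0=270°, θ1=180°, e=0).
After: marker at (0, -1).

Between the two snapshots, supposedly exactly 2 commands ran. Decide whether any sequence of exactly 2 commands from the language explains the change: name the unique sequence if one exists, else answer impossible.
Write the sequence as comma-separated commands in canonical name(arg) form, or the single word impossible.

rotate(0, 90), rotate(0, 90)

from: joint angles (θ0=270°, θ1=180°, e=0)
t=1 rotate(0, 90) ⇒ joint angles (θ0=0°, θ1=180°, e=0)
t=2 rotate(0, 90) ⇒ joint angles (θ0=90°, θ1=180°, e=0)
no rival 2-sequence matches.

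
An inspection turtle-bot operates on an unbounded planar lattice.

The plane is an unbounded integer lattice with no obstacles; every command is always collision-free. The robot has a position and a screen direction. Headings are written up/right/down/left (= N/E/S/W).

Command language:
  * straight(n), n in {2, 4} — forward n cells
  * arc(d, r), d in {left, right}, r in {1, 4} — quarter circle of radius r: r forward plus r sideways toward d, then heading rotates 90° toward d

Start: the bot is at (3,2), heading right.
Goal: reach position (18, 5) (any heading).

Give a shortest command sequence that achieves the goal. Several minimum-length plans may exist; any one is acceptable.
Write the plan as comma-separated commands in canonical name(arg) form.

arc(right, 1), arc(left, 4), straight(2), arc(left, 4), arc(right, 4)

t0: at (3,2), heading right
[1] after arc(right, 1): at (4,1), heading down
[2] after arc(left, 4): at (8,-3), heading right
[3] after straight(2): at (10,-3), heading right
[4] after arc(left, 4): at (14,1), heading up
[5] after arc(right, 4): at (18,5), heading right
no 4-step plan works, so 5 is optimal.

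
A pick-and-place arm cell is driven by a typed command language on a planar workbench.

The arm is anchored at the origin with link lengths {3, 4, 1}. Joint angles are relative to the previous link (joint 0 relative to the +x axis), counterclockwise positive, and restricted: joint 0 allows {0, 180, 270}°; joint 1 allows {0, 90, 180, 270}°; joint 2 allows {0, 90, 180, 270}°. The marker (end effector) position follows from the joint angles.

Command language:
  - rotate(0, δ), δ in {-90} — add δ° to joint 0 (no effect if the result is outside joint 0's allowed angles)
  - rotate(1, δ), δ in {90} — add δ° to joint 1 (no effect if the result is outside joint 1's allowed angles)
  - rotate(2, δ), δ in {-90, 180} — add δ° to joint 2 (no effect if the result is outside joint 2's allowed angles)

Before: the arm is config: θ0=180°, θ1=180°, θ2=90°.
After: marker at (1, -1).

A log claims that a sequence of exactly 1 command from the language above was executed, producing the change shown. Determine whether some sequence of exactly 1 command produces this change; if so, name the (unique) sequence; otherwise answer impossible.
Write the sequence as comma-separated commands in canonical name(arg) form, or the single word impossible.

from: config: θ0=180°, θ1=180°, θ2=90°
t=1 rotate(2, 180) ⇒ config: θ0=180°, θ1=180°, θ2=270°
uniquely the one of 4 1-step routes that fits.

rotate(2, 180)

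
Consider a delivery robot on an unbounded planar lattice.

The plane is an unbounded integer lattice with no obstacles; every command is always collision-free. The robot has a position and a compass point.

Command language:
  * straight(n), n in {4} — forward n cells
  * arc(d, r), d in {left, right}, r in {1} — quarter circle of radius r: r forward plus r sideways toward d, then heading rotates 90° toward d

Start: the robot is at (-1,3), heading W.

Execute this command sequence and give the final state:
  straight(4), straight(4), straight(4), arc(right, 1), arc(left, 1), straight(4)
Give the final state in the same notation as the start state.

at (-19,5), heading W

t0: at (-1,3), heading W
1. straight(4) → at (-5,3), heading W
2. straight(4) → at (-9,3), heading W
3. straight(4) → at (-13,3), heading W
4. arc(right, 1) → at (-14,4), heading N
5. arc(left, 1) → at (-15,5), heading W
6. straight(4) → at (-19,5), heading W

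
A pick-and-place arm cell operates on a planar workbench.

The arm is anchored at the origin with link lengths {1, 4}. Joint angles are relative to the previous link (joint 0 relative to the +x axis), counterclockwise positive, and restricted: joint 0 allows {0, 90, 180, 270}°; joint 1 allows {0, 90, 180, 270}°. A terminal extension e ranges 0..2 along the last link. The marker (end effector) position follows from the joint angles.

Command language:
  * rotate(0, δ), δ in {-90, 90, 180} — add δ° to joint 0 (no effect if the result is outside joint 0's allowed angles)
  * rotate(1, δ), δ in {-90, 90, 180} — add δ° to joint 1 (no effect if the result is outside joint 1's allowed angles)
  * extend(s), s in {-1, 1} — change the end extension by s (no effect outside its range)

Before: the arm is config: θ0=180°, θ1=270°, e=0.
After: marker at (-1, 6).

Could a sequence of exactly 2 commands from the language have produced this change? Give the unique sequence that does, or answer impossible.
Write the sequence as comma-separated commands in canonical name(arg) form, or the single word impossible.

extend(1), extend(1)

initial: config: θ0=180°, θ1=270°, e=0
1. extend(1) → config: θ0=180°, θ1=270°, e=1
2. extend(1) → config: θ0=180°, θ1=270°, e=2
all 64 alternatives checked — unique.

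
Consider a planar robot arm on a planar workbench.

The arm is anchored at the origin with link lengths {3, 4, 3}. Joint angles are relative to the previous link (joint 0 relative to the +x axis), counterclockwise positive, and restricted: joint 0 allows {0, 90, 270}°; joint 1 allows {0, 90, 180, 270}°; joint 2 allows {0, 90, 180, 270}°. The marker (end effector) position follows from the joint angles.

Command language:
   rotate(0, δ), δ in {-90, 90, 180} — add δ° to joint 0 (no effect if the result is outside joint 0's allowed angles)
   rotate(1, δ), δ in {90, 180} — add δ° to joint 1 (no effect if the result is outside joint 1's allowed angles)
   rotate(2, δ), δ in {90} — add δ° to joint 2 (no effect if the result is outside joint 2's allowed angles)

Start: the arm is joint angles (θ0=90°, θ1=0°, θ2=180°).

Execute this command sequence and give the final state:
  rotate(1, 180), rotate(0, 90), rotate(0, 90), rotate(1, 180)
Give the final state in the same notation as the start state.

begin: joint angles (θ0=90°, θ1=0°, θ2=180°)
1. rotate(1, 180) → joint angles (θ0=90°, θ1=180°, θ2=180°)
2. rotate(0, 90) → joint angles (θ0=90°, θ1=180°, θ2=180°)
3. rotate(0, 90) → joint angles (θ0=90°, θ1=180°, θ2=180°)
4. rotate(1, 180) → joint angles (θ0=90°, θ1=0°, θ2=180°)

joint angles (θ0=90°, θ1=0°, θ2=180°)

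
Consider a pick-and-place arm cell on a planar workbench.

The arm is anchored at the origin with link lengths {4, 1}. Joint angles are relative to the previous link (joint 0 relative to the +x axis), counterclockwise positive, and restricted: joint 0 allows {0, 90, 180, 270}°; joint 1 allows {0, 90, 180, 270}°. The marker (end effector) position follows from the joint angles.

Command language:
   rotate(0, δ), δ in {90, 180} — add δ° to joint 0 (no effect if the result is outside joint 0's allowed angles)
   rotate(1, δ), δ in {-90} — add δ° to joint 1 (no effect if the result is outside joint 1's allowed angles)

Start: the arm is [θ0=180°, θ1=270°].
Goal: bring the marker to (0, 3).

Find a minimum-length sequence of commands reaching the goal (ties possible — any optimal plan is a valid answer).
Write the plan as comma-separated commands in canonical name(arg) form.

rotate(0, 90), rotate(1, -90), rotate(0, 180)

t0: [θ0=180°, θ1=270°]
t=1 rotate(0, 90) ⇒ [θ0=270°, θ1=270°]
t=2 rotate(1, -90) ⇒ [θ0=270°, θ1=180°]
t=3 rotate(0, 180) ⇒ [θ0=90°, θ1=180°]
nothing shorter than 3 reaches the goal.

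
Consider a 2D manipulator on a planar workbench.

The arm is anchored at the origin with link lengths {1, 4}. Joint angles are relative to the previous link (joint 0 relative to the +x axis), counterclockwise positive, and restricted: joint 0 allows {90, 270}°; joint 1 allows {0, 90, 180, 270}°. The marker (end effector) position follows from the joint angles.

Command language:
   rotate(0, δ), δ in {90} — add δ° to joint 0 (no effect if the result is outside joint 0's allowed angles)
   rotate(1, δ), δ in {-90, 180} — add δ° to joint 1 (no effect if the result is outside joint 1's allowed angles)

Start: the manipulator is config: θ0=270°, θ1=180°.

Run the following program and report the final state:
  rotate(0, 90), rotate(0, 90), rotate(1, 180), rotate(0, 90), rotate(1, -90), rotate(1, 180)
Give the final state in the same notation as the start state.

from: config: θ0=270°, θ1=180°
[1] after rotate(0, 90): config: θ0=270°, θ1=180°
[2] after rotate(0, 90): config: θ0=270°, θ1=180°
[3] after rotate(1, 180): config: θ0=270°, θ1=0°
[4] after rotate(0, 90): config: θ0=270°, θ1=0°
[5] after rotate(1, -90): config: θ0=270°, θ1=270°
[6] after rotate(1, 180): config: θ0=270°, θ1=90°

config: θ0=270°, θ1=90°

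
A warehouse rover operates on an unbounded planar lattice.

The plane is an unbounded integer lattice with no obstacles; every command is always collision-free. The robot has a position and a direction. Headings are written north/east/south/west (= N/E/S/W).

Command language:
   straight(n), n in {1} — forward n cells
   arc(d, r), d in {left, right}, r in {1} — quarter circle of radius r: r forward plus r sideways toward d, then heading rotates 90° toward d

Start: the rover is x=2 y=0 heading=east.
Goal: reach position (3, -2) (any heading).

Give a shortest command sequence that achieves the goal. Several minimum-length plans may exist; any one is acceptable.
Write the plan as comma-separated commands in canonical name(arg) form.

start: x=2 y=0 heading=east
1. arc(right, 1) → x=3 y=-1 heading=south
2. straight(1) → x=3 y=-2 heading=south
minimal: 2 command(s), checked below 2.

arc(right, 1), straight(1)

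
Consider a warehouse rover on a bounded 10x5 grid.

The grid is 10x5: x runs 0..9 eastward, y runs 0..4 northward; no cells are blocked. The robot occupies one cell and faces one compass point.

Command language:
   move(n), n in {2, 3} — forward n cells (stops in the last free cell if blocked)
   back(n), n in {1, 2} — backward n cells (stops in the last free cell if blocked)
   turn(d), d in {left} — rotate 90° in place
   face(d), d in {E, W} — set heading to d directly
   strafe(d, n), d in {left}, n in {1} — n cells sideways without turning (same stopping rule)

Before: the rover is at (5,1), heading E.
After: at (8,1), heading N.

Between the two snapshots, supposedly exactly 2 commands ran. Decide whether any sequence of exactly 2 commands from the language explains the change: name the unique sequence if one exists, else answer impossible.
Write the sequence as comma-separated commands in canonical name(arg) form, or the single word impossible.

key: cell and facing (now N) both changed — the 2 commands mix motion and turning
t0: at (5,1), heading E
step 1 (move(3)): at (8,1), heading E
step 2 (turn(left)): at (8,1), heading N
no other 2-command option fits: unique.

move(3), turn(left)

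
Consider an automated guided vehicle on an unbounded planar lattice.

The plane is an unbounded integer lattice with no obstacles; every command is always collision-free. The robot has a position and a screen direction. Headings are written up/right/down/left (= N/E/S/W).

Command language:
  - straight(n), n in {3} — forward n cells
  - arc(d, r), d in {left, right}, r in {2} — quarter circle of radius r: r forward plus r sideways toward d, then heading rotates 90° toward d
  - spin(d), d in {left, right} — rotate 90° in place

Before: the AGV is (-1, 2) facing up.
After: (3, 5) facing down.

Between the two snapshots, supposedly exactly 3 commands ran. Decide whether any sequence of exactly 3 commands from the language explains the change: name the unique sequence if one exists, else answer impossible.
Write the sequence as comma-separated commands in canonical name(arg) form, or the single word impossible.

key: cell and facing (now S) both changed — the 3 commands mix motion and turning
t0: (-1, 2) facing up
[1] after straight(3): (-1, 5) facing up
[2] after arc(right, 2): (1, 7) facing right
[3] after arc(right, 2): (3, 5) facing down
uniquely the one of 125 3-step routes that fits.

straight(3), arc(right, 2), arc(right, 2)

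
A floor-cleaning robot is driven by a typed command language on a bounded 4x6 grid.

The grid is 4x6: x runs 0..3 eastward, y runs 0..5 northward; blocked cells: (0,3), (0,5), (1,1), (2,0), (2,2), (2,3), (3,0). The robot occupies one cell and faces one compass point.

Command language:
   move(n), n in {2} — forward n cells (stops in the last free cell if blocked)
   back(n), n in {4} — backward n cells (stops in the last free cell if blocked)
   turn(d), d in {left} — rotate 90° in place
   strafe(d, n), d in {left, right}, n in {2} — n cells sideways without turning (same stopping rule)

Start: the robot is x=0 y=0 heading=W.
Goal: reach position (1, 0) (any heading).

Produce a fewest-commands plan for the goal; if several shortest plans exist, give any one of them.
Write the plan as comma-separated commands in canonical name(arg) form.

back(4)

t0: x=0 y=0 heading=W
[1] after back(4): x=1 y=0 heading=W
no 0-step plan works, so 1 is optimal.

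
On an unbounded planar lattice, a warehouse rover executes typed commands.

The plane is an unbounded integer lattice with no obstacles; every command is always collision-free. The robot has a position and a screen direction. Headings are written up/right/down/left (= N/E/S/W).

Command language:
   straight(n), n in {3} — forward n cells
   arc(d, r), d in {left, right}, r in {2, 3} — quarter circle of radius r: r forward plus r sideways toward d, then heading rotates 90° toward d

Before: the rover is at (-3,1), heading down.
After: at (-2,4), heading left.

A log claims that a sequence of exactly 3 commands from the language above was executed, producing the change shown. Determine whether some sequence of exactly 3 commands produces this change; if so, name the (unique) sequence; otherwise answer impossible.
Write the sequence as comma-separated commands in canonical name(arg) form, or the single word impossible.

key: cell and facing (now W) both changed — the 3 commands mix motion and turning
begin: at (-3,1), heading down
[1] after arc(left, 2): at (-1,-1), heading right
[2] after arc(left, 2): at (1,1), heading up
[3] after arc(left, 3): at (-2,4), heading left
all 125 alternatives checked — unique.

arc(left, 2), arc(left, 2), arc(left, 3)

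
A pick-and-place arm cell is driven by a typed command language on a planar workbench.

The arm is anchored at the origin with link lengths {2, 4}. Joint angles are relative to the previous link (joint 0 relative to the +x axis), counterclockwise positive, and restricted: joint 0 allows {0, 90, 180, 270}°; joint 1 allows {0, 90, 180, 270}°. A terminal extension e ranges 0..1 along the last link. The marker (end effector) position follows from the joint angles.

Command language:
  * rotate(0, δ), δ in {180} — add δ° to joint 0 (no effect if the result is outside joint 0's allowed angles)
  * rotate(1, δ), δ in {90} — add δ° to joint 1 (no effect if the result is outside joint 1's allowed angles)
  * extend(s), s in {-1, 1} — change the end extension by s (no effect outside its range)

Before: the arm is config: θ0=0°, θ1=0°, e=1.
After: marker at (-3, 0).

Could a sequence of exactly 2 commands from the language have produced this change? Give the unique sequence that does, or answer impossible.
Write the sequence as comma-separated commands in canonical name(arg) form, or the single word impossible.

initial: config: θ0=0°, θ1=0°, e=1
[1] after rotate(1, 90): config: θ0=0°, θ1=90°, e=1
[2] after rotate(1, 90): config: θ0=0°, θ1=180°, e=1
uniquely the one of 16 2-step routes that fits.

rotate(1, 90), rotate(1, 90)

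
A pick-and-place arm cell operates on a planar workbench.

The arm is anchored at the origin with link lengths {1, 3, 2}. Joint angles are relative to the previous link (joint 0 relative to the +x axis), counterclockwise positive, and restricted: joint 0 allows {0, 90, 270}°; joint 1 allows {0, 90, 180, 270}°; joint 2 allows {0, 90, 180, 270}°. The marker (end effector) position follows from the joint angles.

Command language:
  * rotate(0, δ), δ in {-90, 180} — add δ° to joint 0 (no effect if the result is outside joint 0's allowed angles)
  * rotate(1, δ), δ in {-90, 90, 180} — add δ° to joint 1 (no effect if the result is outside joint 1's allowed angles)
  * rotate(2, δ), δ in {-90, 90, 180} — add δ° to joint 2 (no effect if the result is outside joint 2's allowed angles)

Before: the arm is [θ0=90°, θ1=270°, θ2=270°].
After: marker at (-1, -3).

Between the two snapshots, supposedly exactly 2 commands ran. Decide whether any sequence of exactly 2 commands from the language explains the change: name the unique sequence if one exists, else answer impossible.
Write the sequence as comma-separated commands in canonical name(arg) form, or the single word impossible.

rotate(0, -90), rotate(0, 180)

key: order matters: swapping rotate(0, -90) and rotate(0, 180) lands elsewhere
begin: [θ0=90°, θ1=270°, θ2=270°]
[1] after rotate(0, -90): [θ0=0°, θ1=270°, θ2=270°]
[2] after rotate(0, 180): [θ0=0°, θ1=270°, θ2=270°]
all 64 alternatives checked — unique.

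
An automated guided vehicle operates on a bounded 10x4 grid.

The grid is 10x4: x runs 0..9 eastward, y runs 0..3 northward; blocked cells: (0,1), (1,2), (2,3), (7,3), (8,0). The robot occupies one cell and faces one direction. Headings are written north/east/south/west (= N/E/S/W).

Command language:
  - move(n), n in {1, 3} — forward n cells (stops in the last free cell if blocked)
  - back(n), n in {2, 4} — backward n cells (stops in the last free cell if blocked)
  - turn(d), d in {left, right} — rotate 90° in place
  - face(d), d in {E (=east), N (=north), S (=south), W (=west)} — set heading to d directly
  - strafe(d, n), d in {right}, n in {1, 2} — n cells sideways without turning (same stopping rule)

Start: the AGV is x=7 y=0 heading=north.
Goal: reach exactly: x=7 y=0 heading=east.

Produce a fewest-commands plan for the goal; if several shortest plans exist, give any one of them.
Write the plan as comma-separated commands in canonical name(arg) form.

initial: x=7 y=0 heading=north
t=1 face(E) ⇒ x=7 y=0 heading=east
nothing shorter than 1 reaches the goal.

face(E)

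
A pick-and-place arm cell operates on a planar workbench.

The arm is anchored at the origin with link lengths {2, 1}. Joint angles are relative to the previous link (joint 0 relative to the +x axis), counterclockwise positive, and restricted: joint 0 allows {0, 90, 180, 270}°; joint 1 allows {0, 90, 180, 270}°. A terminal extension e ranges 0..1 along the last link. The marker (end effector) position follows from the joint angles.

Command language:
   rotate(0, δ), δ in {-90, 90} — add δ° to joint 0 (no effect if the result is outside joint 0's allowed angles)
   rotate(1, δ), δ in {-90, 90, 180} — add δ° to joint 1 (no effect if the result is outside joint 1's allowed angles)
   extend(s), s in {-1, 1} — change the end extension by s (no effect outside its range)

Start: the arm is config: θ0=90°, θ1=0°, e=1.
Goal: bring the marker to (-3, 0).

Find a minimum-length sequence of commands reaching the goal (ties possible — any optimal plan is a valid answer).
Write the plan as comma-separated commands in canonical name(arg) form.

extend(-1), rotate(0, 90)

from: config: θ0=90°, θ1=0°, e=1
step 1 (extend(-1)): config: θ0=90°, θ1=0°, e=0
step 2 (rotate(0, 90)): config: θ0=180°, θ1=0°, e=0
no 1-step plan works, so 2 is optimal.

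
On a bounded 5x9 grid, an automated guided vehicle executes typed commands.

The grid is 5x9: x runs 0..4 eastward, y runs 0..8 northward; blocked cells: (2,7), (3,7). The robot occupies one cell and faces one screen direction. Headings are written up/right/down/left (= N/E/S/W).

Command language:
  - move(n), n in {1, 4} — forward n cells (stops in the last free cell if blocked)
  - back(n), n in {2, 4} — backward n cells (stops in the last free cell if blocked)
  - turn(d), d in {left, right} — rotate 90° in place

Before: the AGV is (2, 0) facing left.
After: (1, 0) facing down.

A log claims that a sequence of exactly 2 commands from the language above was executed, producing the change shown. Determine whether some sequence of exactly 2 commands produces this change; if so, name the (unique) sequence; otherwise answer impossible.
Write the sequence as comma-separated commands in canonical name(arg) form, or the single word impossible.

key: position moved to (1,0) AND the heading swung to S — translation plus rotation needed
from: (2, 0) facing left
t=1 move(1) ⇒ (1, 0) facing left
t=2 turn(left) ⇒ (1, 0) facing down
uniquely the one of 36 2-step routes that fits.

move(1), turn(left)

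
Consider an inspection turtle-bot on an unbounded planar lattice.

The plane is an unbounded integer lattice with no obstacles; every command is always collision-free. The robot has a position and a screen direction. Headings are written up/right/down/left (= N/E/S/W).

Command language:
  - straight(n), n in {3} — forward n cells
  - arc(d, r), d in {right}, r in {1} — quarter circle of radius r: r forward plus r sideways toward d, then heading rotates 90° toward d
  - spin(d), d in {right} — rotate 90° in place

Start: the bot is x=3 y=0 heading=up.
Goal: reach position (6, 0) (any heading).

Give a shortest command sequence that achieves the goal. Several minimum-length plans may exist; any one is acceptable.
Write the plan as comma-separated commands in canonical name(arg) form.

initial: x=3 y=0 heading=up
t=1 spin(right) ⇒ x=3 y=0 heading=right
t=2 straight(3) ⇒ x=6 y=0 heading=right
no 1-step plan works, so 2 is optimal.

spin(right), straight(3)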